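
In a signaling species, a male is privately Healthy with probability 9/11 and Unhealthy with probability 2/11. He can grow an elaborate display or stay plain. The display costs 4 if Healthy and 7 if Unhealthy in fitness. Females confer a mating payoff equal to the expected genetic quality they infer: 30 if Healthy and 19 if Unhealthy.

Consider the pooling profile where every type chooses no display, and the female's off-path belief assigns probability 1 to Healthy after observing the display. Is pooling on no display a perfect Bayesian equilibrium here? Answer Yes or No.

On path, the female holds the prior and pays 9/11·30 + 2/11·19 = 28. Off path (the display), believing Healthy, it pays 30.
Healthy: no display nets 28; the display nets 30 − 4 = 26. Healthy stays.
Unhealthy: no display nets 28; the display nets 30 − 7 = 23. Unhealthy stays.
No type deviates, so pooling is sustained.

Yes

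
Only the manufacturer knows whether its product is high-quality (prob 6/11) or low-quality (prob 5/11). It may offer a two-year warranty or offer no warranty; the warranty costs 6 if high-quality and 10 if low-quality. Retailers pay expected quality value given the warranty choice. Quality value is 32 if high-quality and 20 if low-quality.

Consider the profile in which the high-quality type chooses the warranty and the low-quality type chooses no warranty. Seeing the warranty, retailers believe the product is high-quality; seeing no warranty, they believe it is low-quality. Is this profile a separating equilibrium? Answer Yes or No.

No

Under these beliefs, the warranty earns price 32 and no warranty earns price 20.
high-quality: the warranty nets 32 − 6 = 26; no warranty nets 20. high-quality prefers the warranty.
low-quality: the warranty nets 32 − 10 = 22; no warranty nets 20. low-quality would deviate to the warranty.
low-quality has a profitable deviation, so the profile is not an equilibrium.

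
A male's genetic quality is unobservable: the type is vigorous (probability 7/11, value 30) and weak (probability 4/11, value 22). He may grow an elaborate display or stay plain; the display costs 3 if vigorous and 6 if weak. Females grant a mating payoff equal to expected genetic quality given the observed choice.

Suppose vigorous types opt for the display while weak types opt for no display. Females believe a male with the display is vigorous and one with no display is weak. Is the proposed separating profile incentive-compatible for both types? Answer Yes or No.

Under these beliefs, the display earns mating payoff 30 and no display earns mating payoff 22.
vigorous: the display nets 30 − 3 = 27; no display nets 22. vigorous prefers the display.
weak: the display nets 30 − 6 = 24; no display nets 22. weak would deviate to the display.
weak has a profitable deviation, so the profile is not an equilibrium.

No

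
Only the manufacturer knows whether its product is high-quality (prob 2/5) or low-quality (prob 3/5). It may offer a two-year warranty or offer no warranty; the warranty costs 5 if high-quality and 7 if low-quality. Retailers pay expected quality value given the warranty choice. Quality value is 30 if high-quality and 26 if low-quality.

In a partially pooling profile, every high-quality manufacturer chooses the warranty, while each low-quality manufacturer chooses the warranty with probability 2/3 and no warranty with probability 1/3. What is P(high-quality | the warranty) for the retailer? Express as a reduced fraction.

1/2

P(the warranty) = (2/5)·1 + (3/5)·(2/3) = 4/5.
By Bayes' rule, P(high-quality | the warranty) = (2/5) / (4/5) = 1/2.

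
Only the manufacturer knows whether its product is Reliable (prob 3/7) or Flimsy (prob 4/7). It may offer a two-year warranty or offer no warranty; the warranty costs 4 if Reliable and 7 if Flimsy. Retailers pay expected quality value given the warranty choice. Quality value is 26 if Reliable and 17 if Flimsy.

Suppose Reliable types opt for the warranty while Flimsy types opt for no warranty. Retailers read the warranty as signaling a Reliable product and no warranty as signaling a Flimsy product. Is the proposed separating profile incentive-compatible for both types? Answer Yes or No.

Under these beliefs, the warranty earns price 26 and no warranty earns price 17.
Reliable: the warranty nets 26 − 4 = 22; no warranty nets 17. Reliable prefers the warranty.
Flimsy: the warranty nets 26 − 7 = 19; no warranty nets 17. Flimsy would deviate to the warranty.
Flimsy has a profitable deviation, so the profile is not an equilibrium.

No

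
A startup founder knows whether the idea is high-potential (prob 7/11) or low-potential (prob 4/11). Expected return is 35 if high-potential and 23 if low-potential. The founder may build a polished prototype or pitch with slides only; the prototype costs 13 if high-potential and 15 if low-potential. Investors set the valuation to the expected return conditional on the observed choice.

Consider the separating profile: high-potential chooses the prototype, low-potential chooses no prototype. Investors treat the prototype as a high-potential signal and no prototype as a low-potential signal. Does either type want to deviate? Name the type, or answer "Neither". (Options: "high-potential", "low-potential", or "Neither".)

The prototype pays 35; no prototype pays 23.
high-potential: assigned the prototype, nets 35 − 13 = 22; deviating to no prototype nets 23.
low-potential: assigned no prototype, nets 23; deviating to the prototype nets 35 − 15 = 20.
The high-potential type gains 1 by deviating.

high-potential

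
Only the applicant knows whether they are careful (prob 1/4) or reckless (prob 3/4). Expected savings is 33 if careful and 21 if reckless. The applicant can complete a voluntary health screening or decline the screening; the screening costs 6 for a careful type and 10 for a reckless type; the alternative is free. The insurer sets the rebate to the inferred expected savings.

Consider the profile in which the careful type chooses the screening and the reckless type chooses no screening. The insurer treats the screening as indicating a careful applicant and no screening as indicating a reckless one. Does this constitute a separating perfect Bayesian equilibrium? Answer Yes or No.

No

Under these beliefs, the screening earns rebate 33 and no screening earns rebate 21.
careful: the screening nets 33 − 6 = 27; no screening nets 21. careful prefers the screening.
reckless: the screening nets 33 − 10 = 23; no screening nets 21. reckless would deviate to the screening.
reckless has a profitable deviation, so the profile is not an equilibrium.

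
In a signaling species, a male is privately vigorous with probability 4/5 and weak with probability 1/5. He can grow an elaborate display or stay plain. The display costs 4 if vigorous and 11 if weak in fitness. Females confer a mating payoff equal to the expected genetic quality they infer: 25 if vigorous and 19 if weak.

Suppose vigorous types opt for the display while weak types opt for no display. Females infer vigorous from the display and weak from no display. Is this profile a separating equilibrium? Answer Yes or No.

Under these beliefs, the display earns mating payoff 25 and no display earns mating payoff 19.
vigorous: the display nets 25 − 4 = 21; no display nets 19. vigorous prefers the display.
weak: the display nets 25 − 11 = 14; no display nets 19. weak prefers no display.
Neither type deviates, so the separating profile is an equilibrium.

Yes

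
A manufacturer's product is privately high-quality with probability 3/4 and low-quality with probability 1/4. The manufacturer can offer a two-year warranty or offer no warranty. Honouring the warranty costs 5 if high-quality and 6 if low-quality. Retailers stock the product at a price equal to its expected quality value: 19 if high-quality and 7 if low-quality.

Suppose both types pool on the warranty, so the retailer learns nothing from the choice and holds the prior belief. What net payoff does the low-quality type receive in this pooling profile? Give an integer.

10

Pooled price = 3/4·19 + 1/4·7 = 16.
low-quality pays cost 6 for the warranty, so net payoff = 16 − 6 = 10.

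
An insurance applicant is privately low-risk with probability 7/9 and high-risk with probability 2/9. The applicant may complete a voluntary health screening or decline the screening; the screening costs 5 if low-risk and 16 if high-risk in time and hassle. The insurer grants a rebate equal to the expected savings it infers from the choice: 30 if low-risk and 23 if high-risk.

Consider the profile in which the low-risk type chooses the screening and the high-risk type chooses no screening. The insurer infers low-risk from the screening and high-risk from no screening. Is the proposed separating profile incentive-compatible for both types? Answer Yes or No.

Yes

Under these beliefs, the screening earns rebate 30 and no screening earns rebate 23.
low-risk: the screening nets 30 − 5 = 25; no screening nets 23. low-risk prefers the screening.
high-risk: the screening nets 30 − 16 = 14; no screening nets 23. high-risk prefers no screening.
Neither type deviates, so the separating profile is an equilibrium.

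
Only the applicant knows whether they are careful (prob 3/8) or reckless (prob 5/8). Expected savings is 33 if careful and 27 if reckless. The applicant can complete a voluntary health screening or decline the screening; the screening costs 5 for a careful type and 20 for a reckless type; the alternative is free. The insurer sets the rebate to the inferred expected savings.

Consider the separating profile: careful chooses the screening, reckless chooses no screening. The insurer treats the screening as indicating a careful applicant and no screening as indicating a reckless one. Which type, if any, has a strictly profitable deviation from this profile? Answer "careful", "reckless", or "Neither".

Neither

The screening pays 33; no screening pays 27.
careful: assigned the screening, nets 33 − 5 = 28; deviating to no screening nets 27.
reckless: assigned no screening, nets 27; deviating to the screening nets 33 − 20 = 13.
Both types strictly prefer their assigned action; no profitable deviation.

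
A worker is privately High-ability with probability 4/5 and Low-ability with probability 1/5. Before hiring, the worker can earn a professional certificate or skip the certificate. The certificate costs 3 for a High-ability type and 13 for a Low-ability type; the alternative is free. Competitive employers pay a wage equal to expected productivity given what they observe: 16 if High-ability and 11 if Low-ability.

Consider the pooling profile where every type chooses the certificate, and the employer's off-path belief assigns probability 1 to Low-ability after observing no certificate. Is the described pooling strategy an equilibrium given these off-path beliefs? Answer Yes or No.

On path, the employer holds the prior and pays 4/5·16 + 1/5·11 = 15. Off path (no certificate), believing Low-ability, it pays 11.
High-ability: the certificate nets 15 − 3 = 12; no certificate nets 11. High-ability stays.
Low-ability: the certificate nets 15 − 13 = 2; no certificate nets 11. Low-ability would deviate.
A type deviates, so pooling fails.

No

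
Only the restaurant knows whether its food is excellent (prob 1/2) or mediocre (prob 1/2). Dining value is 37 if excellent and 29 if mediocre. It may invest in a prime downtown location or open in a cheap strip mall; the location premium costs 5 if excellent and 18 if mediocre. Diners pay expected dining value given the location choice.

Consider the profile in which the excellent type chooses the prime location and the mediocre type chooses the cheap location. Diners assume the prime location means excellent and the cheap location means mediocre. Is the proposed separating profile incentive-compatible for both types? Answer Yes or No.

Yes

Under these beliefs, the prime location earns price premium 37 and the cheap location earns price premium 29.
excellent: the prime location nets 37 − 5 = 32; the cheap location nets 29. excellent prefers the prime location.
mediocre: the prime location nets 37 − 18 = 19; the cheap location nets 29. mediocre prefers the cheap location.
Neither type deviates, so the separating profile is an equilibrium.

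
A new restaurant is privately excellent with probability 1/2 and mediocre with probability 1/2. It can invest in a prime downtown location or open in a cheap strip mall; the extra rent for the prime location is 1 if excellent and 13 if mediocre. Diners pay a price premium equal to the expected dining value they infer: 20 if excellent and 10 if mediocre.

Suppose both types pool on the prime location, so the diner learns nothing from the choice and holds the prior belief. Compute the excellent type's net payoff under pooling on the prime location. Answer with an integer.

Pooled price premium = 1/2·20 + 1/2·10 = 15.
excellent pays cost 1 for the prime location, so net payoff = 15 − 1 = 14.

14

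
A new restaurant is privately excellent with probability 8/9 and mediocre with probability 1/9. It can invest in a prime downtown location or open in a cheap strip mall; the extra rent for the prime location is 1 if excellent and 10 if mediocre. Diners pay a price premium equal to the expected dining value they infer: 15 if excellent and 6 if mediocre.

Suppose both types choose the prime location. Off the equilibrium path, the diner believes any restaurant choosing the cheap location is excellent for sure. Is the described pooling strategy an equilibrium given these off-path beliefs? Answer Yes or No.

No

On path, the diner holds the prior and pays 8/9·15 + 1/9·6 = 14. Off path (the cheap location), believing excellent, it pays 15.
excellent: the prime location nets 14 − 1 = 13; the cheap location nets 15. excellent would deviate.
mediocre: the prime location nets 14 − 10 = 4; the cheap location nets 15. mediocre would deviate.
A type deviates, so pooling fails.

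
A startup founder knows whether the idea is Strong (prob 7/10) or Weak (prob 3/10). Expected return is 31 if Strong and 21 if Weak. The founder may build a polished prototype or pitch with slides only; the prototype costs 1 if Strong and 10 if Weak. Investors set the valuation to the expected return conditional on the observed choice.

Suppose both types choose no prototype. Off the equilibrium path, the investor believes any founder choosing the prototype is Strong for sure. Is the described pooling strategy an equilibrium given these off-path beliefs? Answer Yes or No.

No

On path, the investor holds the prior and pays 7/10·31 + 3/10·21 = 28. Off path (the prototype), believing Strong, it pays 31.
Strong: no prototype nets 28; the prototype nets 31 − 1 = 30. Strong would deviate.
Weak: no prototype nets 28; the prototype nets 31 − 10 = 21. Weak stays.
A type deviates, so pooling fails.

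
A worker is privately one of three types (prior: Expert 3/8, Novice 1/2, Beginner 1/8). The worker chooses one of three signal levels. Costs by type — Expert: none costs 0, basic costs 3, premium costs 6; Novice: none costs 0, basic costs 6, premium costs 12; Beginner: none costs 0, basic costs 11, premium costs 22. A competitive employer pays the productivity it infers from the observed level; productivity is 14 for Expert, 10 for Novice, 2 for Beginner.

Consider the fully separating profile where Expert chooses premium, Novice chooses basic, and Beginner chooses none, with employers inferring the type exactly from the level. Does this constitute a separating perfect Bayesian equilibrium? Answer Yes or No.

Yes

Separating wages: premium → 14, basic → 10, none → 2.
Expert (assigned premium): none: 2 − 0 = 2; basic: 10 − 3 = 7; premium: 14 − 6 = 8. Expert stays.
Novice (assigned basic): none: 2 − 0 = 2; basic: 10 − 6 = 4; premium: 14 − 12 = 2. Novice stays.
Beginner (assigned none): none: 2 − 0 = 2; basic: 10 − 11 = -1; premium: 14 − 22 = -8. Beginner stays.
Every type prefers its assigned level; separation holds.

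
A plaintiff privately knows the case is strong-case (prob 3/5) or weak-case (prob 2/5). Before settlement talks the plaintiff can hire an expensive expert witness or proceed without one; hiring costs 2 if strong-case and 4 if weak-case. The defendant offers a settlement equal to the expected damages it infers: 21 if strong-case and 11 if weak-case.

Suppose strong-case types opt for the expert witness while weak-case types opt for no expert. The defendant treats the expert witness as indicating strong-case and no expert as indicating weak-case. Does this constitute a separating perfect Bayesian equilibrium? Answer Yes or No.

Under these beliefs, the expert witness earns settlement 21 and no expert earns settlement 11.
strong-case: the expert witness nets 21 − 2 = 19; no expert nets 11. strong-case prefers the expert witness.
weak-case: the expert witness nets 21 − 4 = 17; no expert nets 11. weak-case would deviate to the expert witness.
weak-case has a profitable deviation, so the profile is not an equilibrium.

No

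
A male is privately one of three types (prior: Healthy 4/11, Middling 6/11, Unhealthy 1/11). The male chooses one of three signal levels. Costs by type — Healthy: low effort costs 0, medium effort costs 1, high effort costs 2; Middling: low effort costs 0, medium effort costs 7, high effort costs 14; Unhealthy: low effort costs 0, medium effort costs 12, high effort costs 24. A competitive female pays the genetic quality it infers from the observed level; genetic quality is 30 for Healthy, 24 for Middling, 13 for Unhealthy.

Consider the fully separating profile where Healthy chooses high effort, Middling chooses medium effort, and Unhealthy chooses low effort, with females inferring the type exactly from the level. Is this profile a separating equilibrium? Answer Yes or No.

Yes

Separating mating payoffs: high effort → 30, medium effort → 24, low effort → 13.
Healthy (assigned high effort): low effort: 13 − 0 = 13; medium effort: 24 − 1 = 23; high effort: 30 − 2 = 28. Healthy stays.
Middling (assigned medium effort): low effort: 13 − 0 = 13; medium effort: 24 − 7 = 17; high effort: 30 − 14 = 16. Middling stays.
Unhealthy (assigned low effort): low effort: 13 − 0 = 13; medium effort: 24 − 12 = 12; high effort: 30 − 24 = 6. Unhealthy stays.
Every type prefers its assigned level; separation holds.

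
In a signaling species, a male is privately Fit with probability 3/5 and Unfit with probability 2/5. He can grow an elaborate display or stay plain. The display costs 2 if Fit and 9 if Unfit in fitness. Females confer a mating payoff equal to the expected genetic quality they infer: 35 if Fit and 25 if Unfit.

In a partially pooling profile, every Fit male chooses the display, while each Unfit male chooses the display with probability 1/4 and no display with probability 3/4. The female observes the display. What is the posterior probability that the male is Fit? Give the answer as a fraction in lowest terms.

6/7

P(the display) = (3/5)·1 + (2/5)·(1/4) = 7/10.
By Bayes' rule, P(Fit | the display) = (3/5) / (7/10) = 6/7.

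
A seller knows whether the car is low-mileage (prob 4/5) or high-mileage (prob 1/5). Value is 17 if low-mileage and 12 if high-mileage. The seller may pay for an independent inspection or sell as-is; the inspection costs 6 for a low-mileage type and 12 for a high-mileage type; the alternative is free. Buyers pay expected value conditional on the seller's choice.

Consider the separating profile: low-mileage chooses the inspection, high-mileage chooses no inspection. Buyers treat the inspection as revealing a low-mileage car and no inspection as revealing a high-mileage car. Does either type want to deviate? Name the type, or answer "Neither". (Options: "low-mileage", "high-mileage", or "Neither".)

The inspection pays 17; no inspection pays 12.
low-mileage: assigned the inspection, nets 17 − 6 = 11; deviating to no inspection nets 12.
high-mileage: assigned no inspection, nets 12; deviating to the inspection nets 17 − 12 = 5.
The low-mileage type gains 1 by deviating.

low-mileage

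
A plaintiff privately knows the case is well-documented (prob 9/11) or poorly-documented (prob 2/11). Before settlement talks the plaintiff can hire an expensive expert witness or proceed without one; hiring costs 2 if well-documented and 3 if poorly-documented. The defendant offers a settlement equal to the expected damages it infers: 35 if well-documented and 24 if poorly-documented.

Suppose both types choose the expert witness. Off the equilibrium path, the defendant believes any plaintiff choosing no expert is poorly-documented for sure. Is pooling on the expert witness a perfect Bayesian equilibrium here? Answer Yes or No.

On path, the defendant holds the prior and pays 9/11·35 + 2/11·24 = 33. Off path (no expert), believing poorly-documented, it pays 24.
well-documented: the expert witness nets 33 − 2 = 31; no expert nets 24. well-documented stays.
poorly-documented: the expert witness nets 33 − 3 = 30; no expert nets 24. poorly-documented stays.
No type deviates, so pooling is sustained.

Yes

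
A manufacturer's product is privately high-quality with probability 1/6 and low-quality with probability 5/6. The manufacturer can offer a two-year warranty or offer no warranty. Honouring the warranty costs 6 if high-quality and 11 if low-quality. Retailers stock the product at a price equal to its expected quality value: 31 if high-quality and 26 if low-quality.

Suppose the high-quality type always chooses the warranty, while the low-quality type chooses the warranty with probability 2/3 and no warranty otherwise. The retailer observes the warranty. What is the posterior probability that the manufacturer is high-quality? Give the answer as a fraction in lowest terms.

P(the warranty) = (1/6)·1 + (5/6)·(2/3) = 13/18.
By Bayes' rule, P(high-quality | the warranty) = (1/6) / (13/18) = 3/13.

3/13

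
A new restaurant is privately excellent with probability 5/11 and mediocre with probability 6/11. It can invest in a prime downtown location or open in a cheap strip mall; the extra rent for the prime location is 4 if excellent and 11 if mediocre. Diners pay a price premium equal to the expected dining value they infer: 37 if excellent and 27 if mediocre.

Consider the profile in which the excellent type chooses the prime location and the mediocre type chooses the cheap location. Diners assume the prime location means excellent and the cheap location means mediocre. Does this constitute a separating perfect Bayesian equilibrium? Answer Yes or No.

Under these beliefs, the prime location earns price premium 37 and the cheap location earns price premium 27.
excellent: the prime location nets 37 − 4 = 33; the cheap location nets 27. excellent prefers the prime location.
mediocre: the prime location nets 37 − 11 = 26; the cheap location nets 27. mediocre prefers the cheap location.
Neither type deviates, so the separating profile is an equilibrium.

Yes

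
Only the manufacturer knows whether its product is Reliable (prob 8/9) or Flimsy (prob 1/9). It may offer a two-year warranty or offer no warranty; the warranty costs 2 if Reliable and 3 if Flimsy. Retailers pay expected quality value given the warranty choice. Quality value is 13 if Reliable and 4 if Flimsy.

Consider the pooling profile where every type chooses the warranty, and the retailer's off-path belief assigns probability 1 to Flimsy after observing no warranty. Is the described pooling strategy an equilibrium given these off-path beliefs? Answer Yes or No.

On path, the retailer holds the prior and pays 8/9·13 + 1/9·4 = 12. Off path (no warranty), believing Flimsy, it pays 4.
Reliable: the warranty nets 12 − 2 = 10; no warranty nets 4. Reliable stays.
Flimsy: the warranty nets 12 − 3 = 9; no warranty nets 4. Flimsy stays.
No type deviates, so pooling is sustained.

Yes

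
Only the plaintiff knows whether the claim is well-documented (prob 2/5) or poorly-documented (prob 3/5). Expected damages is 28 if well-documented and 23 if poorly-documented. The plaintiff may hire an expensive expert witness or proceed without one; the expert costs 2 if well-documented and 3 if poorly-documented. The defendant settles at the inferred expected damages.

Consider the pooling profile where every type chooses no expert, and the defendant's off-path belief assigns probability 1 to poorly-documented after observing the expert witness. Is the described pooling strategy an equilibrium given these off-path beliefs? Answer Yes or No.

Yes

On path, the defendant holds the prior and pays 2/5·28 + 3/5·23 = 25. Off path (the expert witness), believing poorly-documented, it pays 23.
well-documented: no expert nets 25; the expert witness nets 23 − 2 = 21. well-documented stays.
poorly-documented: no expert nets 25; the expert witness nets 23 − 3 = 20. poorly-documented stays.
No type deviates, so pooling is sustained.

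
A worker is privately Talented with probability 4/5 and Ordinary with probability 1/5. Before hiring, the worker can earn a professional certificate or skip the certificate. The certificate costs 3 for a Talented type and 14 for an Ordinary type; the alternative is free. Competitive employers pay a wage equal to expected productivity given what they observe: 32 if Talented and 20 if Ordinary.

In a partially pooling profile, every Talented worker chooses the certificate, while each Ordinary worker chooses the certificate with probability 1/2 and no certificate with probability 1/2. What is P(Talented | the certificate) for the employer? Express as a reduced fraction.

P(the certificate) = (4/5)·1 + (1/5)·(1/2) = 9/10.
By Bayes' rule, P(Talented | the certificate) = (4/5) / (9/10) = 8/9.

8/9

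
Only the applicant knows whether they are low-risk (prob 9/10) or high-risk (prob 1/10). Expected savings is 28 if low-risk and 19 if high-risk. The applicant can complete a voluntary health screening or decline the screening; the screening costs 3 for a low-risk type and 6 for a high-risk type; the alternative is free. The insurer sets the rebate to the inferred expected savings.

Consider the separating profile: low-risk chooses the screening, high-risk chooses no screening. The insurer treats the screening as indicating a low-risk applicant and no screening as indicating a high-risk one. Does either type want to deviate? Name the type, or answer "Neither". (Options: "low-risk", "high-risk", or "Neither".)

high-risk

The screening pays 28; no screening pays 19.
low-risk: assigned the screening, nets 28 − 3 = 25; deviating to no screening nets 19.
high-risk: assigned no screening, nets 19; deviating to the screening nets 28 − 6 = 22.
The high-risk type gains 3 by deviating.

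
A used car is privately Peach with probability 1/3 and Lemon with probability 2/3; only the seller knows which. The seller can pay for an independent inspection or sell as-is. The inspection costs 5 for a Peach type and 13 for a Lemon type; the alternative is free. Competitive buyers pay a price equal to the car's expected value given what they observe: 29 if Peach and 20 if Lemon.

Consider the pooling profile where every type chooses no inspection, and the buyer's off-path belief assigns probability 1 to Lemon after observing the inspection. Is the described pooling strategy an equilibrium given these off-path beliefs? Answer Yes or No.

Yes

On path, the buyer holds the prior and pays 1/3·29 + 2/3·20 = 23. Off path (the inspection), believing Lemon, it pays 20.
Peach: no inspection nets 23; the inspection nets 20 − 5 = 15. Peach stays.
Lemon: no inspection nets 23; the inspection nets 20 − 13 = 7. Lemon stays.
No type deviates, so pooling is sustained.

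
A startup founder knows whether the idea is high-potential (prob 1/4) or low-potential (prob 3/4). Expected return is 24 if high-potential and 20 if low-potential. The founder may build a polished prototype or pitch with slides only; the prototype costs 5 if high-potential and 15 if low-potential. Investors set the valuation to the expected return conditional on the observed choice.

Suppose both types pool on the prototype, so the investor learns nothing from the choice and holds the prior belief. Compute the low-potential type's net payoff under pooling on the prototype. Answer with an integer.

Pooled valuation = 1/4·24 + 3/4·20 = 21.
low-potential pays cost 15 for the prototype, so net payoff = 21 − 15 = 6.

6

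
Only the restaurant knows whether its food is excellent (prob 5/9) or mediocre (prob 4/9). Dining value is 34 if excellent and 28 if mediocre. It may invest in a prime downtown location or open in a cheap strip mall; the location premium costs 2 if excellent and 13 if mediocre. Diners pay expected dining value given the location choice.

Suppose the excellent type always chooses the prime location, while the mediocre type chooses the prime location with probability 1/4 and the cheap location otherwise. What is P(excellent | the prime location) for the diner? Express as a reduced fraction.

5/6

P(the prime location) = (5/9)·1 + (4/9)·(1/4) = 2/3.
By Bayes' rule, P(excellent | the prime location) = (5/9) / (2/3) = 5/6.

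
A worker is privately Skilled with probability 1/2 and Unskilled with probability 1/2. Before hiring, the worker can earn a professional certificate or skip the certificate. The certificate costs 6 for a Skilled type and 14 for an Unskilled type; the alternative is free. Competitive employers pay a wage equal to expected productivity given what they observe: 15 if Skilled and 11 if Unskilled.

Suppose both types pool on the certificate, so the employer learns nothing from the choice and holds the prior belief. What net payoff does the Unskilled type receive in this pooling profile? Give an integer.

-1

Pooled wage = 1/2·15 + 1/2·11 = 13.
Unskilled pays cost 14 for the certificate, so net payoff = 13 − 14 = -1.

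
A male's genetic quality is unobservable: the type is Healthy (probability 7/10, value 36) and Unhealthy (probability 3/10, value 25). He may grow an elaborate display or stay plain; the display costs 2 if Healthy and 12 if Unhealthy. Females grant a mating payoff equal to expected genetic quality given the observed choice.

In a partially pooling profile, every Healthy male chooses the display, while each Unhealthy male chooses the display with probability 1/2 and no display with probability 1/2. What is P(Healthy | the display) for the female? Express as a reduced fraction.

P(the display) = (7/10)·1 + (3/10)·(1/2) = 17/20.
By Bayes' rule, P(Healthy | the display) = (7/10) / (17/20) = 14/17.

14/17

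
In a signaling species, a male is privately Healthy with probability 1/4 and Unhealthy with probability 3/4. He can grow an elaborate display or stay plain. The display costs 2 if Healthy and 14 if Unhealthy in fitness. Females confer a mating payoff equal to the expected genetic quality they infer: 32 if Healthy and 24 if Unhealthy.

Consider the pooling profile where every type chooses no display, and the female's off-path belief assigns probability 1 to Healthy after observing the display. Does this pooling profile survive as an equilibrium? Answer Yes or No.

On path, the female holds the prior and pays 1/4·32 + 3/4·24 = 26. Off path (the display), believing Healthy, it pays 32.
Healthy: no display nets 26; the display nets 32 − 2 = 30. Healthy would deviate.
Unhealthy: no display nets 26; the display nets 32 − 14 = 18. Unhealthy stays.
A type deviates, so pooling fails.

No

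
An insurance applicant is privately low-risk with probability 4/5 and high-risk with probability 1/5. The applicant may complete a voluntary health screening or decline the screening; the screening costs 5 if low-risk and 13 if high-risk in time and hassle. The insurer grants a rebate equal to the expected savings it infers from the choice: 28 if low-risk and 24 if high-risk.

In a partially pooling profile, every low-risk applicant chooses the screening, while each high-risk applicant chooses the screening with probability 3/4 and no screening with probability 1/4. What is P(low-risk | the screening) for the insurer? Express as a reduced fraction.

P(the screening) = (4/5)·1 + (1/5)·(3/4) = 19/20.
By Bayes' rule, P(low-risk | the screening) = (4/5) / (19/20) = 16/19.

16/19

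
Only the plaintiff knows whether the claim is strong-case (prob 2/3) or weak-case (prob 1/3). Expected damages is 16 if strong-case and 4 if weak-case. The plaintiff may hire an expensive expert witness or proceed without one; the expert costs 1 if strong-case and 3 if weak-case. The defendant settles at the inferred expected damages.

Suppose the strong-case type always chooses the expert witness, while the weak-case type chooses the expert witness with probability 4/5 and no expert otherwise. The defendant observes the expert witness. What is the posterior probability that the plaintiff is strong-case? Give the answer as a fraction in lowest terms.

P(the expert witness) = (2/3)·1 + (1/3)·(4/5) = 14/15.
By Bayes' rule, P(strong-case | the expert witness) = (2/3) / (14/15) = 5/7.

5/7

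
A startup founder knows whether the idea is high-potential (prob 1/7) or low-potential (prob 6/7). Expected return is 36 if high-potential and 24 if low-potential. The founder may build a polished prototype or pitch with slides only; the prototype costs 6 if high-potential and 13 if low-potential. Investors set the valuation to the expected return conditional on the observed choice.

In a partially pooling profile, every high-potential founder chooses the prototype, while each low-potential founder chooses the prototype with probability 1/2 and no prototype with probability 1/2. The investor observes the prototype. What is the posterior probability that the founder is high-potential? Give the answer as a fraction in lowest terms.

1/4

P(the prototype) = (1/7)·1 + (6/7)·(1/2) = 4/7.
By Bayes' rule, P(high-potential | the prototype) = (1/7) / (4/7) = 1/4.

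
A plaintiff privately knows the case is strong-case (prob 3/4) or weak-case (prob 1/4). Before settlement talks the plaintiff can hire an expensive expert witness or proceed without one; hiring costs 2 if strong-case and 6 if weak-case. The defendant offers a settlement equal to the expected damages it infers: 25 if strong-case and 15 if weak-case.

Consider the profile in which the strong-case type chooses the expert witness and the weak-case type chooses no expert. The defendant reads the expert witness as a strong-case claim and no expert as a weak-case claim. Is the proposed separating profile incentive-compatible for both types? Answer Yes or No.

No

Under these beliefs, the expert witness earns settlement 25 and no expert earns settlement 15.
strong-case: the expert witness nets 25 − 2 = 23; no expert nets 15. strong-case prefers the expert witness.
weak-case: the expert witness nets 25 − 6 = 19; no expert nets 15. weak-case would deviate to the expert witness.
weak-case has a profitable deviation, so the profile is not an equilibrium.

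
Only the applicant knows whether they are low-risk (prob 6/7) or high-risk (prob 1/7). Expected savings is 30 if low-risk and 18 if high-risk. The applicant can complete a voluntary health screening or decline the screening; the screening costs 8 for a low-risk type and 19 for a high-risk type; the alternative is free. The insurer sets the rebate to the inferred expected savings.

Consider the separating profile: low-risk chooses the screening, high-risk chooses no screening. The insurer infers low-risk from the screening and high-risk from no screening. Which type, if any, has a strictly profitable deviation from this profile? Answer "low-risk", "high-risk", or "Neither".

The screening pays 30; no screening pays 18.
low-risk: assigned the screening, nets 30 − 8 = 22; deviating to no screening nets 18.
high-risk: assigned no screening, nets 18; deviating to the screening nets 30 − 19 = 11.
Both types strictly prefer their assigned action; no profitable deviation.

Neither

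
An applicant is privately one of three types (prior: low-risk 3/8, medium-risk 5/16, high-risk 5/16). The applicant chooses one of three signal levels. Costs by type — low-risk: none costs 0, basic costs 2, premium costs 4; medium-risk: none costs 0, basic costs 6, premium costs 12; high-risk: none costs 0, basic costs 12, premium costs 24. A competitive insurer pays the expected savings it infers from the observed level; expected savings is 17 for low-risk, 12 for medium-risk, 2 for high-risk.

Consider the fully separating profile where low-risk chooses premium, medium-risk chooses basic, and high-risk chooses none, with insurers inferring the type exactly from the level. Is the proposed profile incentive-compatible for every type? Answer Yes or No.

Separating rebates: premium → 17, basic → 12, none → 2.
low-risk (assigned premium): none: 2 − 0 = 2; basic: 12 − 2 = 10; premium: 17 − 4 = 13. low-risk stays.
medium-risk (assigned basic): none: 2 − 0 = 2; basic: 12 − 6 = 6; premium: 17 − 12 = 5. medium-risk stays.
high-risk (assigned none): none: 2 − 0 = 2; basic: 12 − 12 = 0; premium: 17 − 24 = -7. high-risk stays.
Every type prefers its assigned level; separation holds.

Yes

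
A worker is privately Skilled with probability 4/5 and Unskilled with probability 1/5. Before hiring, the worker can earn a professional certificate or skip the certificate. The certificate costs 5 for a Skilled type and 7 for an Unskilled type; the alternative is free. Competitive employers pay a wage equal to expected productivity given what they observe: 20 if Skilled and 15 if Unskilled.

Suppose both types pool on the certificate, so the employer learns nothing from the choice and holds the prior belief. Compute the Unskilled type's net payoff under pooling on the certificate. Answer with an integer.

12

Pooled wage = 4/5·20 + 1/5·15 = 19.
Unskilled pays cost 7 for the certificate, so net payoff = 19 − 7 = 12.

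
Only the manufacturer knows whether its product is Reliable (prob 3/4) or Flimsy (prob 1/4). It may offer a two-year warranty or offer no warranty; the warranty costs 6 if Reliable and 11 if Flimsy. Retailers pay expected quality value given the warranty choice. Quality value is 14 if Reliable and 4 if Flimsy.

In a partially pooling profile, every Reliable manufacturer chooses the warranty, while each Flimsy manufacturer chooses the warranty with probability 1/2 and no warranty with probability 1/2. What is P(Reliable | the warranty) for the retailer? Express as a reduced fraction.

6/7

P(the warranty) = (3/4)·1 + (1/4)·(1/2) = 7/8.
By Bayes' rule, P(Reliable | the warranty) = (3/4) / (7/8) = 6/7.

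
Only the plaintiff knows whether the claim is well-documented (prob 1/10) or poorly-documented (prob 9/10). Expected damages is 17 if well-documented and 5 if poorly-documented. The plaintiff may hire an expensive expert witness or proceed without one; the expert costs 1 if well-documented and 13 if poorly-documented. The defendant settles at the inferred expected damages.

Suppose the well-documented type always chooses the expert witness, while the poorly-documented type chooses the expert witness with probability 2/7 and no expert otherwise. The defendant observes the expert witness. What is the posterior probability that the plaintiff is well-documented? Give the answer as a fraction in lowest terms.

7/25

P(the expert witness) = (1/10)·1 + (9/10)·(2/7) = 5/14.
By Bayes' rule, P(well-documented | the expert witness) = (1/10) / (5/14) = 7/25.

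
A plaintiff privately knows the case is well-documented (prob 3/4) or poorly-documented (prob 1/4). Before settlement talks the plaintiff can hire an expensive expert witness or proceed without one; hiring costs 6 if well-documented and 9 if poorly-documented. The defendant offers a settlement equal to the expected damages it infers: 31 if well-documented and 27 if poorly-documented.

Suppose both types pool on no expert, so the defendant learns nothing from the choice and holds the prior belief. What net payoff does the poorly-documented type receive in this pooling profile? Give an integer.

30

Pooled settlement = 3/4·31 + 1/4·27 = 30.
poorly-documented pays no cost for no expert, so net payoff = 30.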